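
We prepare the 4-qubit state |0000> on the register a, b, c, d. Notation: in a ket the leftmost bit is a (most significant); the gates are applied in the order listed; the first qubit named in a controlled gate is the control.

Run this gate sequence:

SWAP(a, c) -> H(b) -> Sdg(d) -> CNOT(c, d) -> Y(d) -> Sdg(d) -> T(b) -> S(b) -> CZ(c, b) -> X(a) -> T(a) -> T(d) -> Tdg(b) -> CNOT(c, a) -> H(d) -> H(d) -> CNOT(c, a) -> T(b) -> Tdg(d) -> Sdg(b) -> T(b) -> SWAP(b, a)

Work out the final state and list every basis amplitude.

The resulting statevector has amplitude sqrt(2)*exp(I*pi/4)/2 on |0101>, sqrt(2)*exp(3*I*pi/4)/2 on |1101>, and 0 on every other basis state. Key observation: the block from step 12 through step 19 cancels to the identity and can be dropped.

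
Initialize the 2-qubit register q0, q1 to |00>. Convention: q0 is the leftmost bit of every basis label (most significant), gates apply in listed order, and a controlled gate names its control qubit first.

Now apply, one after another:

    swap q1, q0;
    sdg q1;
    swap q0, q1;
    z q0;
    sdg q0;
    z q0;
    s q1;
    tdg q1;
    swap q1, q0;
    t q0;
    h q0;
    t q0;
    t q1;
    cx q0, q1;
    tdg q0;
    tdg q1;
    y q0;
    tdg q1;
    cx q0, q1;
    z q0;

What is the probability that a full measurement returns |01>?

A full measurement returns |01> with probability 1/2.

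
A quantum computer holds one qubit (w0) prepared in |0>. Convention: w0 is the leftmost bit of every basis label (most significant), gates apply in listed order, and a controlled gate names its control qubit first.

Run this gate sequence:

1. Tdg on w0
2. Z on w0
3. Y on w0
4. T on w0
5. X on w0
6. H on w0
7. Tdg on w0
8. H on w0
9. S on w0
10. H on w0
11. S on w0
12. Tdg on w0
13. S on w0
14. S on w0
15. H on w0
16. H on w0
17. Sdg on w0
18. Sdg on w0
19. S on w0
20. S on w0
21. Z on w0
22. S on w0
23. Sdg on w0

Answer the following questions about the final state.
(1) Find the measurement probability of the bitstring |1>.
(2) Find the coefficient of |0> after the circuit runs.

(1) A full measurement returns |1> with probability sqrt(2)/4 + 1/2. Key observation: the block from step 13 through step 18 cancels to the identity and can be dropped.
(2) The final state's coefficient on |0> equals sqrt(2)*(1 - exp(I*pi/4) + exp(3*I*pi/4) + I)/4.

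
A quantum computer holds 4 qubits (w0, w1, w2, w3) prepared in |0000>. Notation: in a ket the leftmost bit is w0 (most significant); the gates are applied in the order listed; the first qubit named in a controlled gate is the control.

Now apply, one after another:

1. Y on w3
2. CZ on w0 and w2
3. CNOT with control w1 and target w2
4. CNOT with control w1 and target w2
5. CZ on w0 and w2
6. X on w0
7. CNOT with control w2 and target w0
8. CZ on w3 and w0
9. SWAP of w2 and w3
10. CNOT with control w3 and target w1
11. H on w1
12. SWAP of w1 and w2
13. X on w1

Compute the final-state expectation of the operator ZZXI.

In the final state, ZZXI has expectation -1. Key observation: steps 2-5 multiply out to the identity, so the circuit reduces to the remaining gates.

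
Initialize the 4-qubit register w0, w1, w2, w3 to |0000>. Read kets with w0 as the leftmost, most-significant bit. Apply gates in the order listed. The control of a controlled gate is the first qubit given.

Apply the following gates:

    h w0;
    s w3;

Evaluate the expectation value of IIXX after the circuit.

The observable IIXX averages to 0.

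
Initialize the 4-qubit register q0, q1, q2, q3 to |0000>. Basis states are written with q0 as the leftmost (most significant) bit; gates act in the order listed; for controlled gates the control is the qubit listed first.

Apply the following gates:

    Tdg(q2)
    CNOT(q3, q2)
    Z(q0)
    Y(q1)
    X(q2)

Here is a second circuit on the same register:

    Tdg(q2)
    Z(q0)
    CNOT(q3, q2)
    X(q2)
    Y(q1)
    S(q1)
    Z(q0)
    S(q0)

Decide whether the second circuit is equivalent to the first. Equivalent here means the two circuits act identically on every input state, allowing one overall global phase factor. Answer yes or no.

No: there is an input state on which the two circuits produce genuinely different outputs (not merely differing by a phase).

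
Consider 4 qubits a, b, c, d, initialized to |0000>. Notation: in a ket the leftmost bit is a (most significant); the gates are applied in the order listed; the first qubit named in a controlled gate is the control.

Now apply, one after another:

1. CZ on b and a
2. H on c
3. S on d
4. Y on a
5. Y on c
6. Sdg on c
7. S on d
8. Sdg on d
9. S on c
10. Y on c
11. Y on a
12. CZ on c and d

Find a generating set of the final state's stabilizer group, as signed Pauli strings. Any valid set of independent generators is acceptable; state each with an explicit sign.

One valid set of independent stabilizer generators is +IIXI, +ZIII, +IZII, +IIIZ (any independent generating set of the same group is equally correct). Key observation: the block from step 4 through step 11 cancels to the identity and can be dropped.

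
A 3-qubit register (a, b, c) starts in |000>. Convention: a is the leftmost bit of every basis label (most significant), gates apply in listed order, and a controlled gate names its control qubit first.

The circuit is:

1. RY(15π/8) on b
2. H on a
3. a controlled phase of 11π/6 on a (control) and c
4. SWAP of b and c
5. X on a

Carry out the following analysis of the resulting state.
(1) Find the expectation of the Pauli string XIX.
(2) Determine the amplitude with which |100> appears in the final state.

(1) The observable XIX averages to -sqrt(2 - sqrt(2))/2.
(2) The amplitude on |100> is -sqrt(2)*cos(pi/16)/2.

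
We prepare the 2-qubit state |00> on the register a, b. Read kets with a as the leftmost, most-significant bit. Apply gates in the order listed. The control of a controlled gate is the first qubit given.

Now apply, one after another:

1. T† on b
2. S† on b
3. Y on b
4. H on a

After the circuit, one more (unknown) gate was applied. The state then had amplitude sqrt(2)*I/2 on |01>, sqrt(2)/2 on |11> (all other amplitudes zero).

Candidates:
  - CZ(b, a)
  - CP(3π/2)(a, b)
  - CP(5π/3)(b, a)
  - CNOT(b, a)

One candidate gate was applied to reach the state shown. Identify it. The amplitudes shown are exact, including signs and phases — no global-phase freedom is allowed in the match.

It was CP(3π/2)(a, b) that produced the state shown.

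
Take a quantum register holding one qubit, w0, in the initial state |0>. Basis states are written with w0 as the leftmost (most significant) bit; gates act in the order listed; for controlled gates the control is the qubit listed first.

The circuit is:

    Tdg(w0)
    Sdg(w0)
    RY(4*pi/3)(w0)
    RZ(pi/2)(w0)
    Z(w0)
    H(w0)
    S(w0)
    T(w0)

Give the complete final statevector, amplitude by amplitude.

The resulting statevector has amplitude (sqrt(2) + sqrt(6)*I)*exp(3*I*pi/4)/4 on |0>, -sqrt(6)/4 - sqrt(2)*I/4 on |1>.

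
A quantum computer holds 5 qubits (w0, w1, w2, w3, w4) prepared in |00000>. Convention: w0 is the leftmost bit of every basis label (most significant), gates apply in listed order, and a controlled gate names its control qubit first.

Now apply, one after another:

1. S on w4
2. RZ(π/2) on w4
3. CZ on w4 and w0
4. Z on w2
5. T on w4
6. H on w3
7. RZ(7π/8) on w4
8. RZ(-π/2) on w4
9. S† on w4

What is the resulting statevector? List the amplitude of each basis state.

The final amplitudes are -sqrt(2)*exp(9*I*pi/16)/2 on |00000>, -sqrt(2)*exp(9*I*pi/16)/2 on |00010>, and 0 on every other basis state.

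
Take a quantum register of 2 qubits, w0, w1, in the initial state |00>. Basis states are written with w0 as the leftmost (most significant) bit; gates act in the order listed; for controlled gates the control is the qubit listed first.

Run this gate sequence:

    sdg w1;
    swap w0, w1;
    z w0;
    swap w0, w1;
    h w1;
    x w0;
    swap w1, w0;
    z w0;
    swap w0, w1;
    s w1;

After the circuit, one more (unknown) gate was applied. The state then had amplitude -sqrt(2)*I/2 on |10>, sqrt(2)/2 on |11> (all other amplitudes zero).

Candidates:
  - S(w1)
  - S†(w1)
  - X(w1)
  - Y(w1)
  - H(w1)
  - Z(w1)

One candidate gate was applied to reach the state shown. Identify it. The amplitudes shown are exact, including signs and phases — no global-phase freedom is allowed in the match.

The unique candidate consistent with the amplitudes is X(w1).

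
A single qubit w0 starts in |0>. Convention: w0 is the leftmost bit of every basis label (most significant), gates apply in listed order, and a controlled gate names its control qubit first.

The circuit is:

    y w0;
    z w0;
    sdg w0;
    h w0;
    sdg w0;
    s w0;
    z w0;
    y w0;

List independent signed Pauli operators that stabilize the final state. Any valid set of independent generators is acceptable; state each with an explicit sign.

The stabilizer group can be generated by -X, among other valid generating sets.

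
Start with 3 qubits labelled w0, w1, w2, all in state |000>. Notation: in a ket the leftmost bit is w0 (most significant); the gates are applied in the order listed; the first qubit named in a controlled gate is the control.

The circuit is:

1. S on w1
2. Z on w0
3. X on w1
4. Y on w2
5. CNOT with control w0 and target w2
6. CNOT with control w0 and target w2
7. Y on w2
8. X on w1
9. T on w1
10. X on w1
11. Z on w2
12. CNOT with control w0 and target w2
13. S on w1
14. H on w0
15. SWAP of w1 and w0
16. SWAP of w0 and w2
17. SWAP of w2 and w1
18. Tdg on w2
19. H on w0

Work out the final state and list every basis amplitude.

The final amplitudes are 0 on |000>, 0 on |001>, I/2 on |010>, exp(I*pi/4)/2 on |011>, 0 on |100>, 0 on |101>, I/2 on |110>, exp(I*pi/4)/2 on |111>. Key observation: the block from step 3 through step 8 cancels to the identity and can be dropped.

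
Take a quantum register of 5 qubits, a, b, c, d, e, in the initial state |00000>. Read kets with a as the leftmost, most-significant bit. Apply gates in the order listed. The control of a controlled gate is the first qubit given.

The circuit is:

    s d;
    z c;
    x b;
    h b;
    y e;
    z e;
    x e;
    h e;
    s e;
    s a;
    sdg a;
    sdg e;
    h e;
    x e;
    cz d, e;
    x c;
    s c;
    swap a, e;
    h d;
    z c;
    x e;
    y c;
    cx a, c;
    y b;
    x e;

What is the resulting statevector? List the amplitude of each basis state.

After the circuit, the state carries amplitude -1/2 on |10100>, -1/2 on |10110>, -1/2 on |11100>, -1/2 on |11110>, and 0 on every other basis state.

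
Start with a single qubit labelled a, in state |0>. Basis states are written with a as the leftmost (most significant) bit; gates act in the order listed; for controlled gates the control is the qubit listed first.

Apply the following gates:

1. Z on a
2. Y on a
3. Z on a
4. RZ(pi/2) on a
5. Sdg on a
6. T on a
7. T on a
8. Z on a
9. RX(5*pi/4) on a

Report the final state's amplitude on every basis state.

The final amplitudes are sqrt(sqrt(2) + 2)*exp(I*pi/4)/2 on |0>, -sqrt(2 - sqrt(2))*exp(3*I*pi/4)/2 on |1>.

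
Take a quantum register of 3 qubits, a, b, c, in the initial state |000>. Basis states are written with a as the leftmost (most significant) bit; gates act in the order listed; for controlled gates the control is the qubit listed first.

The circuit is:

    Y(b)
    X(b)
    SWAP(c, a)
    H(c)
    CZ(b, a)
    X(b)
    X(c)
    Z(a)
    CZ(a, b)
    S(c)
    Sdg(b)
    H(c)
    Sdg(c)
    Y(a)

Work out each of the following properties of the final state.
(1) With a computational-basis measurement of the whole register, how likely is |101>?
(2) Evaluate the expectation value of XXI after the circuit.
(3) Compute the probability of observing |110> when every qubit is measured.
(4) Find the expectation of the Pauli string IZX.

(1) Outcome |101> occurs with probability 0.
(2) In the final state, XXI has expectation 0.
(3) The probability of measuring |110> is 1/2.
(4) The observable IZX averages to 1.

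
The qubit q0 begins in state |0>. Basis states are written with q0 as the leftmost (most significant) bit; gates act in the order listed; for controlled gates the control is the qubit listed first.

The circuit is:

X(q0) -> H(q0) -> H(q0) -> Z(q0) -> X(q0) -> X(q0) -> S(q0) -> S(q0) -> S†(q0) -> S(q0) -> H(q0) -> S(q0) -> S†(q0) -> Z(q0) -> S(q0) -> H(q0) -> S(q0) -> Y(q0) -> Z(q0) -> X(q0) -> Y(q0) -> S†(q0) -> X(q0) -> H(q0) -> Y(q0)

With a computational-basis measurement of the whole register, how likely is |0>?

A full measurement returns |0> with probability 1/2.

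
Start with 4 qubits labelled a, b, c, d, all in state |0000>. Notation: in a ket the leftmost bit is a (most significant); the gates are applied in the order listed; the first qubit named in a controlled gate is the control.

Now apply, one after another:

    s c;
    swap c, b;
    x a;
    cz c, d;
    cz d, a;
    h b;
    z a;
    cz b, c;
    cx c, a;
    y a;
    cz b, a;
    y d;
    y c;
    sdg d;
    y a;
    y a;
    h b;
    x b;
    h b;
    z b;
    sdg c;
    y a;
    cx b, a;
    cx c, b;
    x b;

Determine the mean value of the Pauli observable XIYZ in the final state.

In the final state, XIYZ has expectation 0.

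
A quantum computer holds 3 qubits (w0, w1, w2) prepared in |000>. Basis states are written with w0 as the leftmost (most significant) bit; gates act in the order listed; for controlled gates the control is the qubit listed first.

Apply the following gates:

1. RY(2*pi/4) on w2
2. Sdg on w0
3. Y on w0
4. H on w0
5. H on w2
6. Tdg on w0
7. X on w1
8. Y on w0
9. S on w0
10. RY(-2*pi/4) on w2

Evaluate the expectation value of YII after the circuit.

In the final state, YII has expectation sqrt(2)/2.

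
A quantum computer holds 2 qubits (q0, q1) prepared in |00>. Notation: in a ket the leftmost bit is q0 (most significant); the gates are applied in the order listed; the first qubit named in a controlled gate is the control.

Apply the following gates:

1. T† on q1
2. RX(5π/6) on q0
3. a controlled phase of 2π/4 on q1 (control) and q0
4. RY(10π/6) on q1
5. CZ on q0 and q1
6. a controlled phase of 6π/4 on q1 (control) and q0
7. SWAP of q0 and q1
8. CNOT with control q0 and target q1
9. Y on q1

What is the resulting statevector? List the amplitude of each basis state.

After the circuit, the state carries amplitude sqrt(6)/8 + 3*sqrt(2)/8 on |00>, I*(-3*sqrt(2) + sqrt(6))/8 on |01>, I*(-sqrt(6) + sqrt(2))/8 on |10>, I*(sqrt(2) + sqrt(6))/8 on |11>.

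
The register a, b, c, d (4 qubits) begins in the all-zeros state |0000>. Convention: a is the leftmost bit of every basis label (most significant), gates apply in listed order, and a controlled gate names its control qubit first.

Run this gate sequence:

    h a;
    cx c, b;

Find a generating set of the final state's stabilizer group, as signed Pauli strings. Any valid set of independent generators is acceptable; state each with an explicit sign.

The stabilizer group can be generated by +XIII, +IZII, +IIZI, +IIIZ, among other valid generating sets.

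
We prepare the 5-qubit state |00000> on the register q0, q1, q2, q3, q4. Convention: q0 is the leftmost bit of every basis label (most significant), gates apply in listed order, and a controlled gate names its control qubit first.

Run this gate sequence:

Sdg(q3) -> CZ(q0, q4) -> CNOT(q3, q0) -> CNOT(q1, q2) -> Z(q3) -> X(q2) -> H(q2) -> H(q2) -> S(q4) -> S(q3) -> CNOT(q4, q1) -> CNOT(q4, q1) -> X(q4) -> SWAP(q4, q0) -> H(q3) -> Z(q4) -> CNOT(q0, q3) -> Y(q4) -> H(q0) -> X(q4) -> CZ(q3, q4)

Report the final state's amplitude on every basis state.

After the circuit, the state carries amplitude I/2 on |00100>, I/2 on |00110>, -I/2 on |10100>, -I/2 on |10110>, and 0 on every other basis state.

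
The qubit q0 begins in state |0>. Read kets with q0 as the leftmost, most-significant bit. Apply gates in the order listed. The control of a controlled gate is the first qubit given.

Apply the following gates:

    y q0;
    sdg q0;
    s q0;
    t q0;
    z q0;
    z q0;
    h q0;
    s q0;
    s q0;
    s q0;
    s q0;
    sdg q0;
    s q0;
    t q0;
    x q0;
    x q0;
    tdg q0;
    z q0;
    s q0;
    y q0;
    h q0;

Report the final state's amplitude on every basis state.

The final amplitudes are -sqrt(2)/2 on |0>, (1 - I)*exp(3*I*pi/4)/2 on |1>. Key observation: steps 8-11 multiply out to the identity, so the circuit reduces to the remaining gates.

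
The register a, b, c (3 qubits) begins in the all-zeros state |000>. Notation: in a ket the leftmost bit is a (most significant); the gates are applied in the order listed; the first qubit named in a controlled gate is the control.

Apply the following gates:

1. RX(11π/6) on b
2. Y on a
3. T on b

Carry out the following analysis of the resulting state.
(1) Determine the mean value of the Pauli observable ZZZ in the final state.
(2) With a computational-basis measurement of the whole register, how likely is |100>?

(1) The expectation value of ZZZ is -sqrt(3)/2.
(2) Outcome |100> occurs with probability sqrt(3)/4 + 1/2.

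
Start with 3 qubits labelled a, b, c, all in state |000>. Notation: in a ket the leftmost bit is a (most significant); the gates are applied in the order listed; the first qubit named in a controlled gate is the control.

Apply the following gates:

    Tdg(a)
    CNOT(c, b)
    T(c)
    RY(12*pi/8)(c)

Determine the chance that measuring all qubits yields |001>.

A full measurement returns |001> with probability 1/2.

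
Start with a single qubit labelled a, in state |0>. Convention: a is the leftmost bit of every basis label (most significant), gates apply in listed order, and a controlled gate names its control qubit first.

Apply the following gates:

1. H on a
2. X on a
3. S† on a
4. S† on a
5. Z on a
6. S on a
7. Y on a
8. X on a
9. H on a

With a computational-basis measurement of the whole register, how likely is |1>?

Outcome |1> occurs with probability 1/2.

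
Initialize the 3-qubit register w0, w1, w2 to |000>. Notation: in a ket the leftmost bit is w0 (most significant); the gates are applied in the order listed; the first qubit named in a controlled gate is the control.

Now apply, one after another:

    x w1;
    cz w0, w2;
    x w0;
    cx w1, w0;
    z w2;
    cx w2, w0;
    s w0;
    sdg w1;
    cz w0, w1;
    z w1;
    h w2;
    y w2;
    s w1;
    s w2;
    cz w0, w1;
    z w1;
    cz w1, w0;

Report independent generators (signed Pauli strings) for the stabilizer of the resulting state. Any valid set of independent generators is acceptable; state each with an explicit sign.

The stabilizer group can be generated by -IIY, +ZII, -IZI, among other valid generating sets.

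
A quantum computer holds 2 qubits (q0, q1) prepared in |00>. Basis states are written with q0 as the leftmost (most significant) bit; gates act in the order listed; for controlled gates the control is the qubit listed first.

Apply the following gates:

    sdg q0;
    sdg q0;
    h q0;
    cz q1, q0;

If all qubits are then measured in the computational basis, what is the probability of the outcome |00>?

The probability of measuring |00> is 1/2.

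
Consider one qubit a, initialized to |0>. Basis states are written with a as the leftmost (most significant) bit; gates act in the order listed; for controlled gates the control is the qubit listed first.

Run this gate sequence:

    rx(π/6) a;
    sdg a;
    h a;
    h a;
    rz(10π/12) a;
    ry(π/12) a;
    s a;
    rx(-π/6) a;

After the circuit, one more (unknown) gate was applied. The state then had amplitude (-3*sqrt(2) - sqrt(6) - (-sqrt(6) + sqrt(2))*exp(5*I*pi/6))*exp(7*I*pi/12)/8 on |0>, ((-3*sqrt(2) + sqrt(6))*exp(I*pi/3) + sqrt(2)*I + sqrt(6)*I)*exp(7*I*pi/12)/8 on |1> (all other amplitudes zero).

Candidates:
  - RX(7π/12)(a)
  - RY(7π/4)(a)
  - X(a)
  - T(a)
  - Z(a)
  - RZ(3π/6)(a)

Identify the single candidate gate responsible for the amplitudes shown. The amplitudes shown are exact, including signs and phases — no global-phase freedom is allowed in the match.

The applied gate was RX(7π/12)(a).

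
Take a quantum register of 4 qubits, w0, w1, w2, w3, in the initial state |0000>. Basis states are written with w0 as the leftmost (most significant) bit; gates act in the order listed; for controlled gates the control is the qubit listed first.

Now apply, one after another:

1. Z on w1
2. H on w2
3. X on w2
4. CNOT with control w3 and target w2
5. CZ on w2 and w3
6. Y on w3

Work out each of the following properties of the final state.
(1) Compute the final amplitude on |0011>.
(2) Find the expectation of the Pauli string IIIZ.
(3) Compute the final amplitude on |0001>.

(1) The final state's coefficient on |0011> equals sqrt(2)*I/2.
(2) The observable IIIZ averages to -1.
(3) |0001> carries amplitude sqrt(2)*I/2 in the final state.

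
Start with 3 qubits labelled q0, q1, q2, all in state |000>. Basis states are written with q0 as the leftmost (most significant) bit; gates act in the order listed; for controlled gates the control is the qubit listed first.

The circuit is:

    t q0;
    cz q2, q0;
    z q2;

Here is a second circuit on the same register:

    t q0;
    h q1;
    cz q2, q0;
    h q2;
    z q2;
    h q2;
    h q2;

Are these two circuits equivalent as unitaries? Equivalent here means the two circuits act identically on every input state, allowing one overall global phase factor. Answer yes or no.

No, they are not equivalent — no single phase factor reconciles the two unitaries.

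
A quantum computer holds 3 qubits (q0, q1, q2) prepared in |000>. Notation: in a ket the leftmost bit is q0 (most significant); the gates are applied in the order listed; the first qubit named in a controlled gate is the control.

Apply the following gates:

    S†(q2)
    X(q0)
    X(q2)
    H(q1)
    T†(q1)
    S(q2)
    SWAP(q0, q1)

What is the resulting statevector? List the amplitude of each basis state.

The resulting statevector has amplitude sqrt(2)*I/2 on |011>, sqrt(2)*exp(I*pi/4)/2 on |111>, and 0 on every other basis state.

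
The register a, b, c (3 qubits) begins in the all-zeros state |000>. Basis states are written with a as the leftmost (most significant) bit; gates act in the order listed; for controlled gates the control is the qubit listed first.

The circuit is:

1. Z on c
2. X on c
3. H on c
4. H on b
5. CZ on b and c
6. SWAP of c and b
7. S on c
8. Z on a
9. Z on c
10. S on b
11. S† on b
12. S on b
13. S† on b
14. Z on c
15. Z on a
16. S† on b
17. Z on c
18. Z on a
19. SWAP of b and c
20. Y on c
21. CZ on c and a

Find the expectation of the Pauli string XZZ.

The expectation value of XZZ is 0. Key observation: steps 9-14 multiply out to the identity, so the circuit reduces to the remaining gates.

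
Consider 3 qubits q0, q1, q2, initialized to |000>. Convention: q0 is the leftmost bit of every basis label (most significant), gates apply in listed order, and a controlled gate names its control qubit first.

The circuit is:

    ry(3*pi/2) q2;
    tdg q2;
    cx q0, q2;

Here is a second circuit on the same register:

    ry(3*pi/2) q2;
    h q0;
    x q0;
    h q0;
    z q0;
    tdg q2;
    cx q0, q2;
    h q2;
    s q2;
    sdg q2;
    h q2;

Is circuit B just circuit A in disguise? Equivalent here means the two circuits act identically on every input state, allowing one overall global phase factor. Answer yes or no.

Yes, they are equivalent — the unitaries differ by at most a global phase.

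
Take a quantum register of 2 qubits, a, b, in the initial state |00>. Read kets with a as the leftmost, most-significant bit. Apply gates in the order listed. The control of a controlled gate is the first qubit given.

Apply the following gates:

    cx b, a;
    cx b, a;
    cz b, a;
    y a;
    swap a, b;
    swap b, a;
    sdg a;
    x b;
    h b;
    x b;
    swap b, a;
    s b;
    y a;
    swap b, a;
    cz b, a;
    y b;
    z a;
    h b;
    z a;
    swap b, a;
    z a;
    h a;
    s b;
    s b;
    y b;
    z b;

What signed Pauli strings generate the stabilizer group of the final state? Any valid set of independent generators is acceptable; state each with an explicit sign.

One valid set of independent stabilizer generators is +XI, +IZ (any independent generating set of the same group is equally correct). Key observation: gates 1-2 undo each other exactly, leaving only the rest of the circuit to track.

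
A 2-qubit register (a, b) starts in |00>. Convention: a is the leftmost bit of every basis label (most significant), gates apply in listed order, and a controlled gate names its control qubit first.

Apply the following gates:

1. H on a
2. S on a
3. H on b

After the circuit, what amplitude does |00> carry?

|00> carries amplitude 1/2 in the final state.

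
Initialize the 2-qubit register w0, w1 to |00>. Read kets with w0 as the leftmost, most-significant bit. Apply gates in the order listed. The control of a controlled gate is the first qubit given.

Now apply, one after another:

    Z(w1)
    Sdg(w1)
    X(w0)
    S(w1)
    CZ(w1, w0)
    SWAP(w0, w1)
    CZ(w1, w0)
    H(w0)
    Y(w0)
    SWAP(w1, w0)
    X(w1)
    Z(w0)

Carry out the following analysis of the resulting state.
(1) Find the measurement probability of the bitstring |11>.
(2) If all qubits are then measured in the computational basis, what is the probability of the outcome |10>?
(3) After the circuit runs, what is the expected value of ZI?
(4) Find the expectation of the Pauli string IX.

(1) The probability of measuring |11> is 1/2.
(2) Outcome |10> occurs with probability 1/2.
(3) In the final state, ZI has expectation -1.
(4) The expectation value of IX is -1.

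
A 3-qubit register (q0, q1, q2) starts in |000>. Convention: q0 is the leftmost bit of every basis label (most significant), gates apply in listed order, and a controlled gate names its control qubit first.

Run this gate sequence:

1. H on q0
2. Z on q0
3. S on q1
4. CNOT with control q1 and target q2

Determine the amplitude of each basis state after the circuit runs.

After the circuit, the state carries amplitude sqrt(2)/2 on |000>, -sqrt(2)/2 on |100>, and 0 on every other basis state.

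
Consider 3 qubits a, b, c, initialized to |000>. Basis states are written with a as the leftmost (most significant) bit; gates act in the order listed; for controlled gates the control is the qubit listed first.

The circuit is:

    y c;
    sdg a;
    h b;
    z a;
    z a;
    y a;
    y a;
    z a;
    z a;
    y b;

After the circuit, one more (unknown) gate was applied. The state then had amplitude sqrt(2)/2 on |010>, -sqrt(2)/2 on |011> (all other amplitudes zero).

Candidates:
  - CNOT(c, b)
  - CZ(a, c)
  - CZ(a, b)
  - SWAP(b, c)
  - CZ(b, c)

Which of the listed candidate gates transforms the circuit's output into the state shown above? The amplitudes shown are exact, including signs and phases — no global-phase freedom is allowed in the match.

The unique candidate consistent with the amplitudes is SWAP(b, c). Key observation: the block from step 4 through step 9 cancels to the identity and can be dropped.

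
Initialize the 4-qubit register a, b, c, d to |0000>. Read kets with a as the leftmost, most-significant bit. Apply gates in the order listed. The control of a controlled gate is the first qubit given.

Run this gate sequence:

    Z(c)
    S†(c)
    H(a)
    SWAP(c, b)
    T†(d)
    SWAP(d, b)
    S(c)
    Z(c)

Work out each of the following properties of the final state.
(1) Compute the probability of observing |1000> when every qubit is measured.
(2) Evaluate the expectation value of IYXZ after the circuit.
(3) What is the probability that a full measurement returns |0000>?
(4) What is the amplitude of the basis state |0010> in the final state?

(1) Outcome |1000> occurs with probability 1/2.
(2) In the final state, IYXZ has expectation 0.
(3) Outcome |0000> occurs with probability 1/2.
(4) The amplitude on |0010> is 0.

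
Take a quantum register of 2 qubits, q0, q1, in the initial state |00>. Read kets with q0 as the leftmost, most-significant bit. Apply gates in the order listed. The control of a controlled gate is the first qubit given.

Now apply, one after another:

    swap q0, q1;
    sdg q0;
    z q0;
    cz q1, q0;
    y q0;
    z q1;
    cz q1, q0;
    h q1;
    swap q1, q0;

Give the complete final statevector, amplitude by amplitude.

After the circuit, the state carries amplitude 0 on |00>, sqrt(2)*I/2 on |01>, 0 on |10>, sqrt(2)*I/2 on |11>.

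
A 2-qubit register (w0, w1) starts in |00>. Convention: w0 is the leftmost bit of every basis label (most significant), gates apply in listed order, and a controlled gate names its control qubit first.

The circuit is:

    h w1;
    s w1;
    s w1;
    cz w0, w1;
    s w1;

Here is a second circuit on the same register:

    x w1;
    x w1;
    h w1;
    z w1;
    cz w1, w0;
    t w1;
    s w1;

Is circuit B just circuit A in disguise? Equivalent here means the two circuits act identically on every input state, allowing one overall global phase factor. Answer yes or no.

No: there is an input state on which the two circuits produce genuinely different outputs (not merely differing by a phase).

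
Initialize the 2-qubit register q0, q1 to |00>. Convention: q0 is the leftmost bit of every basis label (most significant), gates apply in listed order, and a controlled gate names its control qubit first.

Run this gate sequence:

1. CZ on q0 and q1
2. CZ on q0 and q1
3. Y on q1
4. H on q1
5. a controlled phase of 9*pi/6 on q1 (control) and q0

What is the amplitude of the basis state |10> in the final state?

|10> carries amplitude 0 in the final state. Key observation: steps 1-2 multiply out to the identity, so the circuit reduces to the remaining gates.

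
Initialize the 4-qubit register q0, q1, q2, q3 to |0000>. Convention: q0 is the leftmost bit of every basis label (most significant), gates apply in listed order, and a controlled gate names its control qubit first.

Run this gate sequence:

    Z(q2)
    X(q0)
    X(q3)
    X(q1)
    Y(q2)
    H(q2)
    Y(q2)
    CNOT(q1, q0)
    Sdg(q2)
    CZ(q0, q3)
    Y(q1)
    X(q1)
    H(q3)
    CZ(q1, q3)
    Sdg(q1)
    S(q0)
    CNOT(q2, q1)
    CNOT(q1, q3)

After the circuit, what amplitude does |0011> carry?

The amplitude on |0011> is -I/2.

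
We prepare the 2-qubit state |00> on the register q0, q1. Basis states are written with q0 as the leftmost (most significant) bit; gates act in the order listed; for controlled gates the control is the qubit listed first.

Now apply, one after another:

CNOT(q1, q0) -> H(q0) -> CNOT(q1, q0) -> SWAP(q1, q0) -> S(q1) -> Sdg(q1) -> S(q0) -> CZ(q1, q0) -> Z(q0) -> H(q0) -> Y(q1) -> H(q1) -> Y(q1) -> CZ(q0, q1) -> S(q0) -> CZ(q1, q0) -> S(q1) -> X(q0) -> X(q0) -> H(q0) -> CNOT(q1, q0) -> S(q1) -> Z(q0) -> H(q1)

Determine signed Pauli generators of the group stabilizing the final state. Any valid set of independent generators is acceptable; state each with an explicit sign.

One valid set of independent stabilizer generators is +YI, +IX (any independent generating set of the same group is equally correct).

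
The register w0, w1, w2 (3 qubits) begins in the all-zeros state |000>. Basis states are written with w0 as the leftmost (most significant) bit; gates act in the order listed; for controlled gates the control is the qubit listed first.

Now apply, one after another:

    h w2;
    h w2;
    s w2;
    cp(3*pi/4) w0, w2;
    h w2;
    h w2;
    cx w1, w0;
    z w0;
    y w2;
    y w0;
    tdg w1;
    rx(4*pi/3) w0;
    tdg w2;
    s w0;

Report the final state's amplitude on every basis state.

After the circuit, the state carries amplitude sqrt(3)*exp(I*pi/4)/2 on |001>, exp(I*pi/4)/2 on |101>, and 0 on every other basis state. Key observation: gates 1-2 undo each other exactly, leaving only the rest of the circuit to track.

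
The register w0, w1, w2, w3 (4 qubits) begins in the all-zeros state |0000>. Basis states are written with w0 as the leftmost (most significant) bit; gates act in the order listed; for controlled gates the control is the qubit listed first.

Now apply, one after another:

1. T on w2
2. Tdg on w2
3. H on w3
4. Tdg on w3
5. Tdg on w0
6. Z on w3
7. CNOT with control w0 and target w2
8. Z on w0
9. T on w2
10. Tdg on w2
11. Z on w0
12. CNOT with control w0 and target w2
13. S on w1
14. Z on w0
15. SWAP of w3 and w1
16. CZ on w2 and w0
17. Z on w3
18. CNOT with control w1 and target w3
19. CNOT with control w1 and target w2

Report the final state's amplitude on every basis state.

After the circuit, the state carries amplitude sqrt(2)/2 on |0000>, sqrt(2)*exp(3*I*pi/4)/2 on |0111>, and 0 on every other basis state. Key observation: gates 7-12 undo each other exactly, leaving only the rest of the circuit to track.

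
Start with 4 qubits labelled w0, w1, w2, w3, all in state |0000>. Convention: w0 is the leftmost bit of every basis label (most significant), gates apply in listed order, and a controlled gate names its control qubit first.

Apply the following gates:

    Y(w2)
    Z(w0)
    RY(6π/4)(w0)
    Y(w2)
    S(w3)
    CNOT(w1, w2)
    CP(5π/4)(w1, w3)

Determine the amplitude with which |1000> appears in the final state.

The amplitude on |1000> is sqrt(2)/2.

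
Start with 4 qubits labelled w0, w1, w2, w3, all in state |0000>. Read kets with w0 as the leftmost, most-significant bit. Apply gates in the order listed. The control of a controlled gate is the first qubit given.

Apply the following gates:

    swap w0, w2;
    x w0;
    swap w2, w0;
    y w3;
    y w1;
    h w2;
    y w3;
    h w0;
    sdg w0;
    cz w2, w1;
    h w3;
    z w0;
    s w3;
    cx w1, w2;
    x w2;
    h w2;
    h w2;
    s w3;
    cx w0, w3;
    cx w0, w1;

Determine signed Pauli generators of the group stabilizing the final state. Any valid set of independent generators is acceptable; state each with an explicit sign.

The final state is stabilized by the group generated by +XYII, +IIXI, -IIIX, -ZZII; other independent generating sets are equally valid.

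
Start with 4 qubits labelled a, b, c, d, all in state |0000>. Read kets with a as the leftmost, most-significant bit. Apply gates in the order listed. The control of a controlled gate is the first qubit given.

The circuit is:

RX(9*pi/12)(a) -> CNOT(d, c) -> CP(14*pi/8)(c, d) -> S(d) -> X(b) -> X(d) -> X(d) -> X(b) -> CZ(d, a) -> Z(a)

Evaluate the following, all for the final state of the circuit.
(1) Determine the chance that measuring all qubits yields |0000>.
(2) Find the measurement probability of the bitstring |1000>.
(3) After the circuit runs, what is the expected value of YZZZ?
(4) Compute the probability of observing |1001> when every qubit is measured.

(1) A full measurement returns |0000> with probability 1/2 - sqrt(2)/4. Key observation: steps 5-8 multiply out to the identity, so the circuit reduces to the remaining gates.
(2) The probability of measuring |1000> is sqrt(2)/4 + 1/2.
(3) The observable YZZZ averages to sqrt(2)/2.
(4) The probability of measuring |1001> is 0.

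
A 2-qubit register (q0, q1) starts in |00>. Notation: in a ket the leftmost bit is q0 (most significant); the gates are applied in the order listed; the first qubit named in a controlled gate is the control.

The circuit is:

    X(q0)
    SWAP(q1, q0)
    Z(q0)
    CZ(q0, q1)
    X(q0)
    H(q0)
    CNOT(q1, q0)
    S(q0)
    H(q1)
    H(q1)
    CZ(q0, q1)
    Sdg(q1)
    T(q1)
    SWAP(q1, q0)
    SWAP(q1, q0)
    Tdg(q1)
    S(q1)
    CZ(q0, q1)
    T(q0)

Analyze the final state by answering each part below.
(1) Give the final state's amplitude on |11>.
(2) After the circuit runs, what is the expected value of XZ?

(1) |11> carries amplitude sqrt(2)*exp(3*I*pi/4)/2 in the final state. Key observation: gates 11-18 undo each other exactly, leaving only the rest of the circuit to track.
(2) The observable XZ averages to -sqrt(2)/2.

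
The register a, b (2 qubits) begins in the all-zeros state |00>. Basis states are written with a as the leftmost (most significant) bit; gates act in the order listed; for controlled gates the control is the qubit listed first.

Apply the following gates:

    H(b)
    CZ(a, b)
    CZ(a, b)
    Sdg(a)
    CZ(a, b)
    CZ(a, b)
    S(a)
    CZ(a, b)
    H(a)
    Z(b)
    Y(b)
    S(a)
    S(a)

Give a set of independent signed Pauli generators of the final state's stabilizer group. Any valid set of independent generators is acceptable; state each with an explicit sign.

The stabilizer group can be generated by -XI, +IX, among other valid generating sets. Key observation: steps 3-8 multiply out to the identity, so the circuit reduces to the remaining gates.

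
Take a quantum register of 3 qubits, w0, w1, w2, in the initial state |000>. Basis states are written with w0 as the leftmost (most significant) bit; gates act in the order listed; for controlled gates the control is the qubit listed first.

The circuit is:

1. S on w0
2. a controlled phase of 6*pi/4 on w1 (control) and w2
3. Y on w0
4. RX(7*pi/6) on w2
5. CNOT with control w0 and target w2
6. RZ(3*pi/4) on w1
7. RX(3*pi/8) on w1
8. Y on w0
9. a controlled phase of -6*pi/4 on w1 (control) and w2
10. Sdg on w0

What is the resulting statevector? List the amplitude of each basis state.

After the circuit, the state carries amplitude -(sqrt(2) + sqrt(6))*exp(I*pi/8)*cos(3*pi/16)/4 on |000>, (-sqrt(2) + sqrt(6))*exp(5*I*pi/8)*cos(3*pi/16)/4 on |001>, (sqrt(2) + sqrt(6))*exp(5*I*pi/8)*sin(3*pi/16)/4 on |010>, (-sqrt(2) + sqrt(6))*exp(5*I*pi/8)*sin(3*pi/16)/4 on |011>, 0 on |100>, 0 on |101>, 0 on |110>, 0 on |111>.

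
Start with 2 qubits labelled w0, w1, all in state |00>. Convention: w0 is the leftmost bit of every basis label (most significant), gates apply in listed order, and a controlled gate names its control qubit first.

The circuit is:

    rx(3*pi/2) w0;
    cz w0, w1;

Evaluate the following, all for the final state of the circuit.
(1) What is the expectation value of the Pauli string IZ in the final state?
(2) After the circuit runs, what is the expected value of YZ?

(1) The observable IZ averages to 1.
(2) The expectation value of YZ is 1.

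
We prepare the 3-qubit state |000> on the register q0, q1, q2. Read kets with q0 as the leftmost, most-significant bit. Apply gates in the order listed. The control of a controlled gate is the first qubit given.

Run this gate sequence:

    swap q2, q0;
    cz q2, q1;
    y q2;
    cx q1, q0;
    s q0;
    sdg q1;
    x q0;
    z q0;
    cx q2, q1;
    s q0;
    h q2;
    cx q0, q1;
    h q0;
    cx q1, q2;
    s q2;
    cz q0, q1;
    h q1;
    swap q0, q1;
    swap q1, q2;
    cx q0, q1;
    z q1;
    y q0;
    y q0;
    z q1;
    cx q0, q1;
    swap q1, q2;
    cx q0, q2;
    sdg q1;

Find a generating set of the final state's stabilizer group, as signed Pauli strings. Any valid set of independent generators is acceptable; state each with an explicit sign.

The final state is stabilized by the group generated by -YIZ, +IYI, -ZIY; other independent generating sets are equally valid. Key observation: the block from step 19 through step 26 cancels to the identity and can be dropped.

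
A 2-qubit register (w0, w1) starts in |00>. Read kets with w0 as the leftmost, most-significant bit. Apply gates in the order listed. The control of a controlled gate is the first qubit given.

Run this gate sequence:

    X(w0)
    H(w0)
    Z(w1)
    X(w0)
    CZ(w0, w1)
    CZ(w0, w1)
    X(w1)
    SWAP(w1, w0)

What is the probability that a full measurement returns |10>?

The probability of measuring |10> is 1/2.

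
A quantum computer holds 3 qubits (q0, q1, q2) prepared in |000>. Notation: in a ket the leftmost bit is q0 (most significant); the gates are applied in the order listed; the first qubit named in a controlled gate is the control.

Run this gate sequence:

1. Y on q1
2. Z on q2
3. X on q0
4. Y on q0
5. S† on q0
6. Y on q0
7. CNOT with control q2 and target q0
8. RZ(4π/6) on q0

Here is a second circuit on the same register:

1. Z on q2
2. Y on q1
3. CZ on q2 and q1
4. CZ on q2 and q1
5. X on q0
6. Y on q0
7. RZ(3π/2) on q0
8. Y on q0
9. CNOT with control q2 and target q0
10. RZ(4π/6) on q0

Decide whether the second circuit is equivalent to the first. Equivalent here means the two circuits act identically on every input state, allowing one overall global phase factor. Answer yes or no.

Yes — the two circuits implement the same unitary up to a global phase.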